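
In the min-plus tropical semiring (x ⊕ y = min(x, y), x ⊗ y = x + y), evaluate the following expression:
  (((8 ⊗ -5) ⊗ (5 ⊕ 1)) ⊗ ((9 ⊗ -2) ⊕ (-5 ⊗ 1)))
(((8 ⊗ -5) ⊗ (5 ⊕ 1)) ⊗ ((9 ⊗ -2) ⊕ (-5 ⊗ 1))) = 0

Expand innermost to outermost. Recall ⊕ takes the minimum of its arguments and ⊗ takes their sum. Working out the expression (((8 ⊗ -5) ⊗ (5 ⊕ 1)) ⊗ ((9 ⊗ -2) ⊕ (-5 ⊗ 1))) gives 0.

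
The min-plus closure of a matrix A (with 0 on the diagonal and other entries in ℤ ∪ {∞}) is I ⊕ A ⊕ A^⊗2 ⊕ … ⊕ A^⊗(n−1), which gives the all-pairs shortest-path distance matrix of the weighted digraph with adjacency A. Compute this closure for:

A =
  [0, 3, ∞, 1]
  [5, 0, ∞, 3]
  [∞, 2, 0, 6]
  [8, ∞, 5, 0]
Closure =
  [0, 3, 6, 1]
  [5, 0, 8, 3]
  [7, 2, 0, 5]
  [8, 7, 5, 0]

This is the Floyd-Warshall all-pairs shortest-path computation. For each intermediate vertex k = 0, 1, …, 3, update dist[i][j] ← min(dist[i][j], dist[i][k] + dist[k][j]). The final matrix gives, for each (i, j), the minimum total weight of any directed path from i to j (possibly empty when i = j).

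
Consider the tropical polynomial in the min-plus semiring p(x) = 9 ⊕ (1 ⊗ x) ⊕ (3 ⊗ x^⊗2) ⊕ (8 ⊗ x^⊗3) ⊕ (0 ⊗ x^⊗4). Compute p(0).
p(0) = 0

A tropical monomial a ⊗ x^⊗i evaluates to a + i · x. Evaluating each term at x = 0:
  Term 0 contributes 9 + 0 · 0 = 9
  Term 1 contributes 1 + 1 · 0 = 1
  Term 2 contributes 3 + 2 · 0 = 3
  Term 3 contributes 8 + 3 · 0 = 8
  Term 4 contributes 0 + 4 · 0 = 0
p(0) = ⊕ of these = min[9, 1, 3, 8, 0] = 0.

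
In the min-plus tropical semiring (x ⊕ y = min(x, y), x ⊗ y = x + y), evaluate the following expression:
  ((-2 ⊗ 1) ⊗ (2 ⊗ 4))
((-2 ⊗ 1) ⊗ (2 ⊗ 4)) = 5

Expand innermost to outermost. Recall ⊕ takes the minimum of its arguments and ⊗ takes their sum. Working out the expression ((-2 ⊗ 1) ⊗ (2 ⊗ 4)) gives 5.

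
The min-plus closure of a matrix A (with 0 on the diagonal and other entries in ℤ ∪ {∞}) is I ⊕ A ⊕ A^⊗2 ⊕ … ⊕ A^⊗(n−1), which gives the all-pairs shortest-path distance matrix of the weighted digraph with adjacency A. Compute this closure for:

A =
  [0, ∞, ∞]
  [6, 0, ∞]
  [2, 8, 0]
Closure =
  [0, ∞, ∞]
  [6, 0, ∞]
  [2, 8, 0]

This is the Floyd-Warshall all-pairs shortest-path computation. For each intermediate vertex k = 0, 1, …, 2, update dist[i][j] ← min(dist[i][j], dist[i][k] + dist[k][j]). The final matrix gives, for each (i, j), the minimum total weight of any directed path from i to j (possibly empty when i = j).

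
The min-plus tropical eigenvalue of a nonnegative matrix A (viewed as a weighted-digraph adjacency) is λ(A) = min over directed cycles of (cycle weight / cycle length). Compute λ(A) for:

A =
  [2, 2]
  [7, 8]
λ(A) = 2

Enumerate directed cycles and compute their means (weight / length). Sample:
  cycle 0 → 0: weight = 2, length = 1, mean = 2/1 ≈ 2.000
  cycle 1 → 1: weight = 8, length = 1, mean = 8/1 ≈ 8.000
  cycle 0 → 1 → 0: weight = 9, length = 2, mean = 9/2 ≈ 4.500
  cycle 1 → 0 → 1: weight = 9, length = 2, mean = 9/2 ≈ 4.500
Minimum mean = 2.000, attained e.g. along the cycle 0 → 0 with weight 2 and length 1. So λ(A) = 2/1 = 2.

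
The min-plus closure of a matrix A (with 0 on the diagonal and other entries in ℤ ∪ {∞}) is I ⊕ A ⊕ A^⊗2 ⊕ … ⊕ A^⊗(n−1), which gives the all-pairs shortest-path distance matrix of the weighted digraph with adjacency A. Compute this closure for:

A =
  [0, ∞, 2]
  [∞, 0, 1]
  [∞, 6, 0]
Closure =
  [0, 8, 2]
  [∞, 0, 1]
  [∞, 6, 0]

This is the Floyd-Warshall all-pairs shortest-path computation. For each intermediate vertex k = 0, 1, …, 2, update dist[i][j] ← min(dist[i][j], dist[i][k] + dist[k][j]). The final matrix gives, for each (i, j), the minimum total weight of any directed path from i to j (possibly empty when i = j).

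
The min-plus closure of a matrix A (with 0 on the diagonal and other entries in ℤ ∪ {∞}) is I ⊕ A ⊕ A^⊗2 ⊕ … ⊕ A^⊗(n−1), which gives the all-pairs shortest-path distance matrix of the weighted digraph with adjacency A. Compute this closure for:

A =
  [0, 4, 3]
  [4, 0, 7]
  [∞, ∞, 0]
Closure =
  [0, 4, 3]
  [4, 0, 7]
  [∞, ∞, 0]

This is the Floyd-Warshall all-pairs shortest-path computation. For each intermediate vertex k = 0, 1, …, 2, update dist[i][j] ← min(dist[i][j], dist[i][k] + dist[k][j]). The final matrix gives, for each (i, j), the minimum total weight of any directed path from i to j (possibly empty when i = j).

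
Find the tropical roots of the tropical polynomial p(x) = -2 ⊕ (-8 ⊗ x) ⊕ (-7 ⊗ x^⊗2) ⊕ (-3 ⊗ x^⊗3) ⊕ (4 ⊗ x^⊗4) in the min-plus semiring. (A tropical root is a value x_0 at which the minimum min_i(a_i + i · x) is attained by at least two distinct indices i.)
Roots: {-7, -4, -1, 6}

Each tropical root is a break point of the lower envelope of the lines y = a_i + i · x (there are 5 lines, with slopes 0, 1, ..., 4). Only the lines that attain the minimum somewhere contribute to roots; other lines are dominated. Here the surviving (envelope) indices are i = 4, i = 3, i = 2, i = 1, i = 0.
Intersections between consecutive envelope lines give the roots: for adjacent envelope indices i < j the intersection is x = (a_i − a_j) / (j − i). Reading off the sorted break points: {-7, -4, -1, 6}.
Verification: at each break x_0, at least two indices attain the minimum of min_i(a_i + i · x_0).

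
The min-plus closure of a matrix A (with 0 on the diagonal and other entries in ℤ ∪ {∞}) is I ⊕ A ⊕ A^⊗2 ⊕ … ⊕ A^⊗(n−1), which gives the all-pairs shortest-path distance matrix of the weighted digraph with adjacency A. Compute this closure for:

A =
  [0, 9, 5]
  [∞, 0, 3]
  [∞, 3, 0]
Closure =
  [0, 8, 5]
  [∞, 0, 3]
  [∞, 3, 0]

This is the Floyd-Warshall all-pairs shortest-path computation. For each intermediate vertex k = 0, 1, …, 2, update dist[i][j] ← min(dist[i][j], dist[i][k] + dist[k][j]). The final matrix gives, for each (i, j), the minimum total weight of any directed path from i to j (possibly empty when i = j).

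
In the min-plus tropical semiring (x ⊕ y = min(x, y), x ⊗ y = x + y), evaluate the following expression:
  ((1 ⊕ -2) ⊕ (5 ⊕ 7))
((1 ⊕ -2) ⊕ (5 ⊕ 7)) = -2

Expand innermost to outermost. Recall ⊕ takes the minimum of its arguments and ⊗ takes their sum. Working out the expression ((1 ⊕ -2) ⊕ (5 ⊕ 7)) gives -2.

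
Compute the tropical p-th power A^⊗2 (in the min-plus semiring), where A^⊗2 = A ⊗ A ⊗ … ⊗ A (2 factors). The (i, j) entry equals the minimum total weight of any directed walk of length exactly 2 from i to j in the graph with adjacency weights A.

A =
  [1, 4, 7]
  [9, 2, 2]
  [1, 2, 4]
A^⊗2 =
  [2, 5, 6]
  [3, 4, 4]
  [2, 4, 4]

Each entry (A^⊗2)_ij equals the minimum over all length-2 walks i = v_0 → v_1 → … → v_2 = j of Σ_t A[v_t][v_{t+1}]. For example, for (i, j) = (0, 2) we minimise over 3 possible intermediate vertex sequences; the minimum is 6, attained along the walk 0 → 1 → 2.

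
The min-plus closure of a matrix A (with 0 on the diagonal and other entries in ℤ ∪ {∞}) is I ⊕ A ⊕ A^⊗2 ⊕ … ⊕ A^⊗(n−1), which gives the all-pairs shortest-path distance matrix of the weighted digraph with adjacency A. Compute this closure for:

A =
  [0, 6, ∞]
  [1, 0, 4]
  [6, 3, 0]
Closure =
  [0, 6, 10]
  [1, 0, 4]
  [4, 3, 0]

This is the Floyd-Warshall all-pairs shortest-path computation. For each intermediate vertex k = 0, 1, …, 2, update dist[i][j] ← min(dist[i][j], dist[i][k] + dist[k][j]). The final matrix gives, for each (i, j), the minimum total weight of any directed path from i to j (possibly empty when i = j).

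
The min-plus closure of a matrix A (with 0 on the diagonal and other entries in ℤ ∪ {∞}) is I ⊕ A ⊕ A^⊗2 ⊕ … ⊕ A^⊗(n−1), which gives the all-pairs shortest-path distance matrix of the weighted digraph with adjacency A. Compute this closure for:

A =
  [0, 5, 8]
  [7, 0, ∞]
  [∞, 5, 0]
Closure =
  [0, 5, 8]
  [7, 0, 15]
  [12, 5, 0]

This is the Floyd-Warshall all-pairs shortest-path computation. For each intermediate vertex k = 0, 1, …, 2, update dist[i][j] ← min(dist[i][j], dist[i][k] + dist[k][j]). The final matrix gives, for each (i, j), the minimum total weight of any directed path from i to j (possibly empty when i = j).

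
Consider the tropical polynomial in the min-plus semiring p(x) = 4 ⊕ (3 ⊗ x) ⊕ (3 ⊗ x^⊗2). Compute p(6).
p(6) = 4

A tropical monomial a ⊗ x^⊗i evaluates to a + i · x. Evaluating each term at x = 6:
  Term 0 contributes 4 + 0 · 6 = 4
  Term 1 contributes 3 + 1 · 6 = 9
  Term 2 contributes 3 + 2 · 6 = 15
p(6) = ⊕ of these = min[4, 9, 15] = 4.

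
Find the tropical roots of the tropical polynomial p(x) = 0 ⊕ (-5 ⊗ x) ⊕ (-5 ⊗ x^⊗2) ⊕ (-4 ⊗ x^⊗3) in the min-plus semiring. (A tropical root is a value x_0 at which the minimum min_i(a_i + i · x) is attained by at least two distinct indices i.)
Roots: {-1, 0, 5}

Each tropical root is a break point of the lower envelope of the lines y = a_i + i · x (there are 4 lines, with slopes 0, 1, ..., 3). Only the lines that attain the minimum somewhere contribute to roots; other lines are dominated. Here the surviving (envelope) indices are i = 3, i = 2, i = 1, i = 0.
Intersections between consecutive envelope lines give the roots: for adjacent envelope indices i < j the intersection is x = (a_i − a_j) / (j − i). Reading off the sorted break points: {-1, 0, 5}.
Verification: at each break x_0, at least two indices attain the minimum of min_i(a_i + i · x_0).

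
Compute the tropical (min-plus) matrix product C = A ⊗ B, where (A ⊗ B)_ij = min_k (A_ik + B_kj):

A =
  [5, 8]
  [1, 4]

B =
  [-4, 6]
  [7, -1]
A ⊗ B =
  [1, 7]
  [-3, 3]

Apply the min-plus product entry-by-entry:
  C[0][0] = min over k of (A[0][0] + B[0][0] = 5 + -4 = 1, A[0][1] + B[1][0] = 8 + 7 = 15) = 1 (attained at k = 0)
  C[0][1] = min over k of (A[0][0] + B[0][1] = 5 + 6 = 11, A[0][1] + B[1][1] = 8 + -1 = 7) = 7 (attained at k = 1)
  C[1][0] = min over k of (A[1][0] + B[0][0] = 1 + -4 = -3, A[1][1] + B[1][0] = 4 + 7 = 11) = -3 (attained at k = 0)
  C[1][1] = min over k of (A[1][0] + B[0][1] = 1 + 6 = 7, A[1][1] + B[1][1] = 4 + -1 = 3) = 3 (attained at k = 1)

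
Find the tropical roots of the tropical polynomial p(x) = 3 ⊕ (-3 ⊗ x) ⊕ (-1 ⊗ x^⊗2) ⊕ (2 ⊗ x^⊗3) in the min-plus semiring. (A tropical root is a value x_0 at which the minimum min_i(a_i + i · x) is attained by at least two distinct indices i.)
Roots: {-3, -2, 6}

Each tropical root is a break point of the lower envelope of the lines y = a_i + i · x (there are 4 lines, with slopes 0, 1, ..., 3). Only the lines that attain the minimum somewhere contribute to roots; other lines are dominated. Here the surviving (envelope) indices are i = 3, i = 2, i = 1, i = 0.
Intersections between consecutive envelope lines give the roots: for adjacent envelope indices i < j the intersection is x = (a_i − a_j) / (j − i). Reading off the sorted break points: {-3, -2, 6}.
Verification: at each break x_0, at least two indices attain the minimum of min_i(a_i + i · x_0).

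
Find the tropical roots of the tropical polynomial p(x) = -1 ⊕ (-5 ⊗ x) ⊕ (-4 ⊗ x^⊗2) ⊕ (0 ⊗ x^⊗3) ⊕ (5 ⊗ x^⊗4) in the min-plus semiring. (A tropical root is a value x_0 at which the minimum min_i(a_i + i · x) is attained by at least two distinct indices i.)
Roots: {-5, -4, -1, 4}

Each tropical root is a break point of the lower envelope of the lines y = a_i + i · x (there are 5 lines, with slopes 0, 1, ..., 4). Only the lines that attain the minimum somewhere contribute to roots; other lines are dominated. Here the surviving (envelope) indices are i = 4, i = 3, i = 2, i = 1, i = 0.
Intersections between consecutive envelope lines give the roots: for adjacent envelope indices i < j the intersection is x = (a_i − a_j) / (j − i). Reading off the sorted break points: {-5, -4, -1, 4}.
Verification: at each break x_0, at least two indices attain the minimum of min_i(a_i + i · x_0).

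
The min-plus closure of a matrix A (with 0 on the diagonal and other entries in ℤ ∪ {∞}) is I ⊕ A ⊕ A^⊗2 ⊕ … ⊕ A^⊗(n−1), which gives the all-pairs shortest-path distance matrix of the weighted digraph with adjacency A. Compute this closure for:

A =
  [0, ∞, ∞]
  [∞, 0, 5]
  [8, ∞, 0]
Closure =
  [0, ∞, ∞]
  [13, 0, 5]
  [8, ∞, 0]

This is the Floyd-Warshall all-pairs shortest-path computation. For each intermediate vertex k = 0, 1, …, 2, update dist[i][j] ← min(dist[i][j], dist[i][k] + dist[k][j]). The final matrix gives, for each (i, j), the minimum total weight of any directed path from i to j (possibly empty when i = j).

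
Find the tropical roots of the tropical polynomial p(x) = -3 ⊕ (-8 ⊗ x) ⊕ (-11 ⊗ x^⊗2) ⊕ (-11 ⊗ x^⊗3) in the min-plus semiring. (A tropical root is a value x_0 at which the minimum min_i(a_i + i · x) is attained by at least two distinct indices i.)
Roots: {0, 3, 5}

Each tropical root is a break point of the lower envelope of the lines y = a_i + i · x (there are 4 lines, with slopes 0, 1, ..., 3). Only the lines that attain the minimum somewhere contribute to roots; other lines are dominated. Here the surviving (envelope) indices are i = 3, i = 2, i = 1, i = 0.
Intersections between consecutive envelope lines give the roots: for adjacent envelope indices i < j the intersection is x = (a_i − a_j) / (j − i). Reading off the sorted break points: {0, 3, 5}.
Verification: at each break x_0, at least two indices attain the minimum of min_i(a_i + i · x_0).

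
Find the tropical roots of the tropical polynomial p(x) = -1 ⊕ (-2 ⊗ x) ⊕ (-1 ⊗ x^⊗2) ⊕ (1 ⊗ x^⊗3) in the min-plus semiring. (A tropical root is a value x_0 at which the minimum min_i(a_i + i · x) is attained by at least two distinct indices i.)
Roots: {-2, -1, 1}

Each tropical root is a break point of the lower envelope of the lines y = a_i + i · x (there are 4 lines, with slopes 0, 1, ..., 3). Only the lines that attain the minimum somewhere contribute to roots; other lines are dominated. Here the surviving (envelope) indices are i = 3, i = 2, i = 1, i = 0.
Intersections between consecutive envelope lines give the roots: for adjacent envelope indices i < j the intersection is x = (a_i − a_j) / (j − i). Reading off the sorted break points: {-2, -1, 1}.
Verification: at each break x_0, at least two indices attain the minimum of min_i(a_i + i · x_0).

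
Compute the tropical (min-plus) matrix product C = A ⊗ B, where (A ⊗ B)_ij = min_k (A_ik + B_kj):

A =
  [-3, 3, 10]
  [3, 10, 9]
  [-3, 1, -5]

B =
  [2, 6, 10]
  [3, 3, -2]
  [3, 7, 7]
A ⊗ B =
  [-1, 3, 1]
  [5, 9, 8]
  [-2, 2, -1]

Apply the min-plus product entry-by-entry:
  C[0][0] = min over k of (A[0][0] + B[0][0] = -3 + 2 = -1, A[0][1] + B[1][0] = 3 + 3 = 6, A[0][2] + B[2][0] = 10 + 3 = 13) = -1 (attained at k = 0)
  C[0][1] = min over k of (A[0][0] + B[0][1] = -3 + 6 = 3, A[0][1] + B[1][1] = 3 + 3 = 6, A[0][2] + B[2][1] = 10 + 7 = 17) = 3 (attained at k = 0)
  C[0][2] = min over k of (A[0][0] + B[0][2] = -3 + 10 = 7, A[0][1] + B[1][2] = 3 + -2 = 1, A[0][2] + B[2][2] = 10 + 7 = 17) = 1 (attained at k = 1)
  C[1][0] = min over k of (A[1][0] + B[0][0] = 3 + 2 = 5, A[1][1] + B[1][0] = 10 + 3 = 13, A[1][2] + B[2][0] = 9 + 3 = 12) = 5 (attained at k = 0)
  C[1][1] = min over k of (A[1][0] + B[0][1] = 3 + 6 = 9, A[1][1] + B[1][1] = 10 + 3 = 13, A[1][2] + B[2][1] = 9 + 7 = 16) = 9 (attained at k = 0)
  C[1][2] = min over k of (A[1][0] + B[0][2] = 3 + 10 = 13, A[1][1] + B[1][2] = 10 + -2 = 8, A[1][2] + B[2][2] = 9 + 7 = 16) = 8 (attained at k = 1)
  C[2][0] = min over k of (A[2][0] + B[0][0] = -3 + 2 = -1, A[2][1] + B[1][0] = 1 + 3 = 4, A[2][2] + B[2][0] = -5 + 3 = -2) = -2 (attained at k = 2)
  C[2][1] = min over k of (A[2][0] + B[0][1] = -3 + 6 = 3, A[2][1] + B[1][1] = 1 + 3 = 4, A[2][2] + B[2][1] = -5 + 7 = 2) = 2 (attained at k = 2)
  C[2][2] = min over k of (A[2][0] + B[0][2] = -3 + 10 = 7, A[2][1] + B[1][2] = 1 + -2 = -1, A[2][2] + B[2][2] = -5 + 7 = 2) = -1 (attained at k = 1)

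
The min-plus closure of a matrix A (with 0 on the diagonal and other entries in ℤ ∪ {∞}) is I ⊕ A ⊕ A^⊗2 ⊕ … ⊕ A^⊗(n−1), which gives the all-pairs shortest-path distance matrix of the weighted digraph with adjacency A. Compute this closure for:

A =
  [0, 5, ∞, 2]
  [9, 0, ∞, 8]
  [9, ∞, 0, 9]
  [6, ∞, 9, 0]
Closure =
  [0, 5, 11, 2]
  [9, 0, 17, 8]
  [9, 14, 0, 9]
  [6, 11, 9, 0]

This is the Floyd-Warshall all-pairs shortest-path computation. For each intermediate vertex k = 0, 1, …, 3, update dist[i][j] ← min(dist[i][j], dist[i][k] + dist[k][j]). The final matrix gives, for each (i, j), the minimum total weight of any directed path from i to j (possibly empty when i = j).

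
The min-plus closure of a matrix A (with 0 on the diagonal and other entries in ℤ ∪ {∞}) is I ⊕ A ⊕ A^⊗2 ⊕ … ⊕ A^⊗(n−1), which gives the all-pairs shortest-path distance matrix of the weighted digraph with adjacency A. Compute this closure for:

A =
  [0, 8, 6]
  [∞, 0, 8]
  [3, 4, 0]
Closure =
  [0, 8, 6]
  [11, 0, 8]
  [3, 4, 0]

This is the Floyd-Warshall all-pairs shortest-path computation. For each intermediate vertex k = 0, 1, …, 2, update dist[i][j] ← min(dist[i][j], dist[i][k] + dist[k][j]). The final matrix gives, for each (i, j), the minimum total weight of any directed path from i to j (possibly empty when i = j).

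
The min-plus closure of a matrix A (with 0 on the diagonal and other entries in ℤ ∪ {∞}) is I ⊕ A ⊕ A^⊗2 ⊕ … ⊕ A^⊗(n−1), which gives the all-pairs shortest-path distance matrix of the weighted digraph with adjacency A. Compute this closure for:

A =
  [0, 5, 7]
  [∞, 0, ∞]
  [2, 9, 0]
Closure =
  [0, 5, 7]
  [∞, 0, ∞]
  [2, 7, 0]

This is the Floyd-Warshall all-pairs shortest-path computation. For each intermediate vertex k = 0, 1, …, 2, update dist[i][j] ← min(dist[i][j], dist[i][k] + dist[k][j]). The final matrix gives, for each (i, j), the minimum total weight of any directed path from i to j (possibly empty when i = j).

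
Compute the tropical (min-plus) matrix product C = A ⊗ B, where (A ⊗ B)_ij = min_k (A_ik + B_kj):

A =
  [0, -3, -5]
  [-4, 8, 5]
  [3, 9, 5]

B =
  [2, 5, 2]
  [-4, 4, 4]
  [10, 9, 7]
A ⊗ B =
  [-7, 1, 1]
  [-2, 1, -2]
  [5, 8, 5]

Apply the min-plus product entry-by-entry:
  C[0][0] = min over k of (A[0][0] + B[0][0] = 0 + 2 = 2, A[0][1] + B[1][0] = -3 + -4 = -7, A[0][2] + B[2][0] = -5 + 10 = 5) = -7 (attained at k = 1)
  C[0][1] = min over k of (A[0][0] + B[0][1] = 0 + 5 = 5, A[0][1] + B[1][1] = -3 + 4 = 1, A[0][2] + B[2][1] = -5 + 9 = 4) = 1 (attained at k = 1)
  C[0][2] = min over k of (A[0][0] + B[0][2] = 0 + 2 = 2, A[0][1] + B[1][2] = -3 + 4 = 1, A[0][2] + B[2][2] = -5 + 7 = 2) = 1 (attained at k = 1)
  C[1][0] = min over k of (A[1][0] + B[0][0] = -4 + 2 = -2, A[1][1] + B[1][0] = 8 + -4 = 4, A[1][2] + B[2][0] = 5 + 10 = 15) = -2 (attained at k = 0)
  C[1][1] = min over k of (A[1][0] + B[0][1] = -4 + 5 = 1, A[1][1] + B[1][1] = 8 + 4 = 12, A[1][2] + B[2][1] = 5 + 9 = 14) = 1 (attained at k = 0)
  C[1][2] = min over k of (A[1][0] + B[0][2] = -4 + 2 = -2, A[1][1] + B[1][2] = 8 + 4 = 12, A[1][2] + B[2][2] = 5 + 7 = 12) = -2 (attained at k = 0)
  C[2][0] = min over k of (A[2][0] + B[0][0] = 3 + 2 = 5, A[2][1] + B[1][0] = 9 + -4 = 5, A[2][2] + B[2][0] = 5 + 10 = 15) = 5 (attained at k = 0)
  C[2][1] = min over k of (A[2][0] + B[0][1] = 3 + 5 = 8, A[2][1] + B[1][1] = 9 + 4 = 13, A[2][2] + B[2][1] = 5 + 9 = 14) = 8 (attained at k = 0)
  C[2][2] = min over k of (A[2][0] + B[0][2] = 3 + 2 = 5, A[2][1] + B[1][2] = 9 + 4 = 13, A[2][2] + B[2][2] = 5 + 7 = 12) = 5 (attained at k = 0)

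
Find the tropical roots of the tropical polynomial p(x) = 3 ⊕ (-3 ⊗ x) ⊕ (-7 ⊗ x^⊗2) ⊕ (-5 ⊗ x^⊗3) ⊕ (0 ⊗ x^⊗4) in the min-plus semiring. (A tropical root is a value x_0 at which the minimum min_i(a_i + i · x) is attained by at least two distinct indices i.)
Roots: {-5, -2, 4, 6}

Each tropical root is a break point of the lower envelope of the lines y = a_i + i · x (there are 5 lines, with slopes 0, 1, ..., 4). Only the lines that attain the minimum somewhere contribute to roots; other lines are dominated. Here the surviving (envelope) indices are i = 4, i = 3, i = 2, i = 1, i = 0.
Intersections between consecutive envelope lines give the roots: for adjacent envelope indices i < j the intersection is x = (a_i − a_j) / (j − i). Reading off the sorted break points: {-5, -2, 4, 6}.
Verification: at each break x_0, at least two indices attain the minimum of min_i(a_i + i · x_0).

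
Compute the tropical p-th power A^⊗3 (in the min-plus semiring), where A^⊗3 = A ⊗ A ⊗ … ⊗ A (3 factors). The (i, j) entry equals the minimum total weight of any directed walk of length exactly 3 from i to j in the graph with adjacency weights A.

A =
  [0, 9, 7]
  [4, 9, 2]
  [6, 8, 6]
A^⊗3 =
  [0, 9, 7]
  [4, 13, 11]
  [6, 15, 13]

Each entry (A^⊗3)_ij equals the minimum over all length-3 walks i = v_0 → v_1 → … → v_3 = j of Σ_t A[v_t][v_{t+1}]. For example, for (i, j) = (0, 2) we minimise over 9 possible intermediate vertex sequences; the minimum is 7, attained along the walk 0 → 0 → 0 → 2.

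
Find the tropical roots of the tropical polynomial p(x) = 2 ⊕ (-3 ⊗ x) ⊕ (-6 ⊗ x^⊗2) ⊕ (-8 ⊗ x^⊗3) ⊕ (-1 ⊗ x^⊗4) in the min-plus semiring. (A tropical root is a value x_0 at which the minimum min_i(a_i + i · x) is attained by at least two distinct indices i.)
Roots: {-7, 2, 3, 5}

Each tropical root is a break point of the lower envelope of the lines y = a_i + i · x (there are 5 lines, with slopes 0, 1, ..., 4). Only the lines that attain the minimum somewhere contribute to roots; other lines are dominated. Here the surviving (envelope) indices are i = 4, i = 3, i = 2, i = 1, i = 0.
Intersections between consecutive envelope lines give the roots: for adjacent envelope indices i < j the intersection is x = (a_i − a_j) / (j − i). Reading off the sorted break points: {-7, 2, 3, 5}.
Verification: at each break x_0, at least two indices attain the minimum of min_i(a_i + i · x_0).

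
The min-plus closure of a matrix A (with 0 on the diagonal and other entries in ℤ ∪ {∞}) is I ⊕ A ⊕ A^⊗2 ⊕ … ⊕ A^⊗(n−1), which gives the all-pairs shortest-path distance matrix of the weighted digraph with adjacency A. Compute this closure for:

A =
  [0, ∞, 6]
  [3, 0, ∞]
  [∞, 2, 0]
Closure =
  [0, 8, 6]
  [3, 0, 9]
  [5, 2, 0]

This is the Floyd-Warshall all-pairs shortest-path computation. For each intermediate vertex k = 0, 1, …, 2, update dist[i][j] ← min(dist[i][j], dist[i][k] + dist[k][j]). The final matrix gives, for each (i, j), the minimum total weight of any directed path from i to j (possibly empty when i = j).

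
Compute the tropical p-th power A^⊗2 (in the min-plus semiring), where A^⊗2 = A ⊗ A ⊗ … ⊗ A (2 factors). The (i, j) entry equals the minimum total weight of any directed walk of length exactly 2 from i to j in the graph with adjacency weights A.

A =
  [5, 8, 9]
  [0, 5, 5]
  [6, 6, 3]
A^⊗2 =
  [8, 13, 12]
  [5, 8, 8]
  [6, 9, 6]

Each entry (A^⊗2)_ij equals the minimum over all length-2 walks i = v_0 → v_1 → … → v_2 = j of Σ_t A[v_t][v_{t+1}]. For example, for (i, j) = (0, 2) we minimise over 3 possible intermediate vertex sequences; the minimum is 12, attained along the walk 0 → 2 → 2.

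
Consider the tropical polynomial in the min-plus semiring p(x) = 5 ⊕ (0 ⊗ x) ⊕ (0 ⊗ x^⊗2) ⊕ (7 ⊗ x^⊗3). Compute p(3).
p(3) = 3

A tropical monomial a ⊗ x^⊗i evaluates to a + i · x. Evaluating each term at x = 3:
  Term 0 contributes 5 + 0 · 3 = 5
  Term 1 contributes 0 + 1 · 3 = 3
  Term 2 contributes 0 + 2 · 3 = 6
  Term 3 contributes 7 + 3 · 3 = 16
p(3) = ⊕ of these = min[5, 3, 6, 16] = 3.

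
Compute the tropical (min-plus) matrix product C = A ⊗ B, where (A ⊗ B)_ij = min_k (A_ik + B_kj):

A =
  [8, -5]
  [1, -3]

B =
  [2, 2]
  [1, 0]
A ⊗ B =
  [-4, -5]
  [-2, -3]

Apply the min-plus product entry-by-entry:
  C[0][0] = min over k of (A[0][0] + B[0][0] = 8 + 2 = 10, A[0][1] + B[1][0] = -5 + 1 = -4) = -4 (attained at k = 1)
  C[0][1] = min over k of (A[0][0] + B[0][1] = 8 + 2 = 10, A[0][1] + B[1][1] = -5 + 0 = -5) = -5 (attained at k = 1)
  C[1][0] = min over k of (A[1][0] + B[0][0] = 1 + 2 = 3, A[1][1] + B[1][0] = -3 + 1 = -2) = -2 (attained at k = 1)
  C[1][1] = min over k of (A[1][0] + B[0][1] = 1 + 2 = 3, A[1][1] + B[1][1] = -3 + 0 = -3) = -3 (attained at k = 1)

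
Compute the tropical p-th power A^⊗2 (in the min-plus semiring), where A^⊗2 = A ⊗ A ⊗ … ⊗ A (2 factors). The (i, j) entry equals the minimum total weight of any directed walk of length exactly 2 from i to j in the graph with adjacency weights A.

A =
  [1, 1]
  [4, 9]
A^⊗2 =
  [2, 2]
  [5, 5]

Each entry (A^⊗2)_ij equals the minimum over all length-2 walks i = v_0 → v_1 → … → v_2 = j of Σ_t A[v_t][v_{t+1}]. For example, for (i, j) = (0, 1) we minimise over 2 possible intermediate vertex sequences; the minimum is 2, attained along the walk 0 → 0 → 1.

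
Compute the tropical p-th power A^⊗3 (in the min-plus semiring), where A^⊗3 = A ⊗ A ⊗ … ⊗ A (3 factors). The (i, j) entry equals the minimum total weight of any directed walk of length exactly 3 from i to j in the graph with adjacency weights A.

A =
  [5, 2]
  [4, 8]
A^⊗3 =
  [11, 8]
  [10, 11]

Each entry (A^⊗3)_ij equals the minimum over all length-3 walks i = v_0 → v_1 → … → v_3 = j of Σ_t A[v_t][v_{t+1}]. For example, for (i, j) = (0, 1) we minimise over 4 possible intermediate vertex sequences; the minimum is 8, attained along the walk 0 → 1 → 0 → 1.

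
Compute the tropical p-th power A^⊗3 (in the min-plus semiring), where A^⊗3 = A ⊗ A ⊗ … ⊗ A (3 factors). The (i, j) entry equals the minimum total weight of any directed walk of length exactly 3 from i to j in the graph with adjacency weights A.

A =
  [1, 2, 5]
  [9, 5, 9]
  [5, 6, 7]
A^⊗3 =
  [3, 4, 7]
  [11, 12, 15]
  [7, 8, 11]

Each entry (A^⊗3)_ij equals the minimum over all length-3 walks i = v_0 → v_1 → … → v_3 = j of Σ_t A[v_t][v_{t+1}]. For example, for (i, j) = (0, 2) we minimise over 9 possible intermediate vertex sequences; the minimum is 7, attained along the walk 0 → 0 → 0 → 2.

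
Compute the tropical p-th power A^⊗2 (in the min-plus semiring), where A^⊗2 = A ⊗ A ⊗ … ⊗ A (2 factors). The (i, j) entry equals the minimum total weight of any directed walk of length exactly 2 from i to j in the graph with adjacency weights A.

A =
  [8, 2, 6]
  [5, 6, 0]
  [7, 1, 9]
A^⊗2 =
  [7, 7, 2]
  [7, 1, 6]
  [6, 7, 1]

Each entry (A^⊗2)_ij equals the minimum over all length-2 walks i = v_0 → v_1 → … → v_2 = j of Σ_t A[v_t][v_{t+1}]. For example, for (i, j) = (0, 2) we minimise over 3 possible intermediate vertex sequences; the minimum is 2, attained along the walk 0 → 1 → 2.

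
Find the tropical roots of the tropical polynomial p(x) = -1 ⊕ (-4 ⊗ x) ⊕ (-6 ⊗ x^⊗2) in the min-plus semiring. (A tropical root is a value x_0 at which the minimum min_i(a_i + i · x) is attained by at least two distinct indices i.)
Roots: {2, 3}

Each tropical root is a break point of the lower envelope of the lines y = a_i + i · x (there are 3 lines, with slopes 0, 1, ..., 2). Only the lines that attain the minimum somewhere contribute to roots; other lines are dominated. Here the surviving (envelope) indices are i = 2, i = 1, i = 0.
Intersections between consecutive envelope lines give the roots: for adjacent envelope indices i < j the intersection is x = (a_i − a_j) / (j − i). Reading off the sorted break points: {2, 3}.
Verification: at each break x_0, at least two indices attain the minimum of min_i(a_i + i · x_0).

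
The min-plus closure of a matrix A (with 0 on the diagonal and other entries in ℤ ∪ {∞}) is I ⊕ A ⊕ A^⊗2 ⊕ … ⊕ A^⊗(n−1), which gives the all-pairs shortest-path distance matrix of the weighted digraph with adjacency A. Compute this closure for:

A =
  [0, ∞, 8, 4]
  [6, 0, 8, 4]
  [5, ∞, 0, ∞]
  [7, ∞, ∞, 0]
Closure =
  [0, ∞, 8, 4]
  [6, 0, 8, 4]
  [5, ∞, 0, 9]
  [7, ∞, 15, 0]

This is the Floyd-Warshall all-pairs shortest-path computation. For each intermediate vertex k = 0, 1, …, 3, update dist[i][j] ← min(dist[i][j], dist[i][k] + dist[k][j]). The final matrix gives, for each (i, j), the minimum total weight of any directed path from i to j (possibly empty when i = j).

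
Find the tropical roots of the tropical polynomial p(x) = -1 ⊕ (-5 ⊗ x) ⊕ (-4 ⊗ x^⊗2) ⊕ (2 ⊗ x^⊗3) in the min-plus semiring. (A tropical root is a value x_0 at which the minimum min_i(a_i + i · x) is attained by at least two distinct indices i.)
Roots: {-6, -1, 4}

Each tropical root is a break point of the lower envelope of the lines y = a_i + i · x (there are 4 lines, with slopes 0, 1, ..., 3). Only the lines that attain the minimum somewhere contribute to roots; other lines are dominated. Here the surviving (envelope) indices are i = 3, i = 2, i = 1, i = 0.
Intersections between consecutive envelope lines give the roots: for adjacent envelope indices i < j the intersection is x = (a_i − a_j) / (j − i). Reading off the sorted break points: {-6, -1, 4}.
Verification: at each break x_0, at least two indices attain the minimum of min_i(a_i + i · x_0).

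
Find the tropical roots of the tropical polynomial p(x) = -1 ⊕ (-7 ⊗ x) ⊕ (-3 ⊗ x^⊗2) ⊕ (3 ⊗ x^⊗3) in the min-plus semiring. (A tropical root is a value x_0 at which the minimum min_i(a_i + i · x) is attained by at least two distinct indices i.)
Roots: {-6, -4, 6}

Each tropical root is a break point of the lower envelope of the lines y = a_i + i · x (there are 4 lines, with slopes 0, 1, ..., 3). Only the lines that attain the minimum somewhere contribute to roots; other lines are dominated. Here the surviving (envelope) indices are i = 3, i = 2, i = 1, i = 0.
Intersections between consecutive envelope lines give the roots: for adjacent envelope indices i < j the intersection is x = (a_i − a_j) / (j − i). Reading off the sorted break points: {-6, -4, 6}.
Verification: at each break x_0, at least two indices attain the minimum of min_i(a_i + i · x_0).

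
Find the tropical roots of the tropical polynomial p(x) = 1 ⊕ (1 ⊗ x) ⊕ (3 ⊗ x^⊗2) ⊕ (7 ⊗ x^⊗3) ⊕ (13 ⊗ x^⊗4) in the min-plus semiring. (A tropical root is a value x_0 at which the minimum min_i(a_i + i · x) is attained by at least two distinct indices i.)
Roots: {-6, -4, -2, 0}

Each tropical root is a break point of the lower envelope of the lines y = a_i + i · x (there are 5 lines, with slopes 0, 1, ..., 4). Only the lines that attain the minimum somewhere contribute to roots; other lines are dominated. Here the surviving (envelope) indices are i = 4, i = 3, i = 2, i = 1, i = 0.
Intersections between consecutive envelope lines give the roots: for adjacent envelope indices i < j the intersection is x = (a_i − a_j) / (j − i). Reading off the sorted break points: {-6, -4, -2, 0}.
Verification: at each break x_0, at least two indices attain the minimum of min_i(a_i + i · x_0).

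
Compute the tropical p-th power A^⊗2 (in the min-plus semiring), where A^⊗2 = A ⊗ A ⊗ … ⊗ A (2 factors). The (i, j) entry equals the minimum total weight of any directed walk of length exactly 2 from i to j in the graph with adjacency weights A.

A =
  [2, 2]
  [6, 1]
A^⊗2 =
  [4, 3]
  [7, 2]

Each entry (A^⊗2)_ij equals the minimum over all length-2 walks i = v_0 → v_1 → … → v_2 = j of Σ_t A[v_t][v_{t+1}]. For example, for (i, j) = (0, 1) we minimise over 2 possible intermediate vertex sequences; the minimum is 3, attained along the walk 0 → 1 → 1.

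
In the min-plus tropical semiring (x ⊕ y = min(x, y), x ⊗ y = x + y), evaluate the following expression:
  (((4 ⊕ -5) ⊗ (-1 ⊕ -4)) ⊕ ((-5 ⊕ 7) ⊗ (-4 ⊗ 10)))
(((4 ⊕ -5) ⊗ (-1 ⊕ -4)) ⊕ ((-5 ⊕ 7) ⊗ (-4 ⊗ 10))) = -9

Expand innermost to outermost. Recall ⊕ takes the minimum of its arguments and ⊗ takes their sum. Working out the expression (((4 ⊕ -5) ⊗ (-1 ⊕ -4)) ⊕ ((-5 ⊕ 7) ⊗ (-4 ⊗ 10))) gives -9.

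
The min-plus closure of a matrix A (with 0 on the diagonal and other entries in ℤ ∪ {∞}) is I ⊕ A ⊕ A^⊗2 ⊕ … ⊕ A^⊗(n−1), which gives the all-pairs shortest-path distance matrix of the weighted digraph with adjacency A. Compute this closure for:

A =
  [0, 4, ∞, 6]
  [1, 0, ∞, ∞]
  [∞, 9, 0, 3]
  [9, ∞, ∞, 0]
Closure =
  [0, 4, ∞, 6]
  [1, 0, ∞, 7]
  [10, 9, 0, 3]
  [9, 13, ∞, 0]

This is the Floyd-Warshall all-pairs shortest-path computation. For each intermediate vertex k = 0, 1, …, 3, update dist[i][j] ← min(dist[i][j], dist[i][k] + dist[k][j]). The final matrix gives, for each (i, j), the minimum total weight of any directed path from i to j (possibly empty when i = j).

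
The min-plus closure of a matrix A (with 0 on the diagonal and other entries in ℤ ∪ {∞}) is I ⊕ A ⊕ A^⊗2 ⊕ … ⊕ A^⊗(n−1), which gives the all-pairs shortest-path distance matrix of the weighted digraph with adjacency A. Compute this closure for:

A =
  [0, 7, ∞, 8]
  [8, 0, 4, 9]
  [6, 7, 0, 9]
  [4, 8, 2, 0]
Closure =
  [0, 7, 10, 8]
  [8, 0, 4, 9]
  [6, 7, 0, 9]
  [4, 8, 2, 0]

This is the Floyd-Warshall all-pairs shortest-path computation. For each intermediate vertex k = 0, 1, …, 3, update dist[i][j] ← min(dist[i][j], dist[i][k] + dist[k][j]). The final matrix gives, for each (i, j), the minimum total weight of any directed path from i to j (possibly empty when i = j).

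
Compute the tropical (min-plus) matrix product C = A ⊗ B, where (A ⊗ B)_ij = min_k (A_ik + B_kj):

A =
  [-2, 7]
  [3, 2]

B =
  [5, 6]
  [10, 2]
A ⊗ B =
  [3, 4]
  [8, 4]

Apply the min-plus product entry-by-entry:
  C[0][0] = min over k of (A[0][0] + B[0][0] = -2 + 5 = 3, A[0][1] + B[1][0] = 7 + 10 = 17) = 3 (attained at k = 0)
  C[0][1] = min over k of (A[0][0] + B[0][1] = -2 + 6 = 4, A[0][1] + B[1][1] = 7 + 2 = 9) = 4 (attained at k = 0)
  C[1][0] = min over k of (A[1][0] + B[0][0] = 3 + 5 = 8, A[1][1] + B[1][0] = 2 + 10 = 12) = 8 (attained at k = 0)
  C[1][1] = min over k of (A[1][0] + B[0][1] = 3 + 6 = 9, A[1][1] + B[1][1] = 2 + 2 = 4) = 4 (attained at k = 1)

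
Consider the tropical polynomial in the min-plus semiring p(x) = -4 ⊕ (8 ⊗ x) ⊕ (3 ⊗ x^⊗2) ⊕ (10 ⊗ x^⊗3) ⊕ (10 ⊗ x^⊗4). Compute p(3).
p(3) = -4

A tropical monomial a ⊗ x^⊗i evaluates to a + i · x. Evaluating each term at x = 3:
  Term 0 contributes -4 + 0 · 3 = -4
  Term 1 contributes 8 + 1 · 3 = 11
  Term 2 contributes 3 + 2 · 3 = 9
  Term 3 contributes 10 + 3 · 3 = 19
  Term 4 contributes 10 + 4 · 3 = 22
p(3) = ⊕ of these = min[-4, 11, 9, 19, 22] = -4.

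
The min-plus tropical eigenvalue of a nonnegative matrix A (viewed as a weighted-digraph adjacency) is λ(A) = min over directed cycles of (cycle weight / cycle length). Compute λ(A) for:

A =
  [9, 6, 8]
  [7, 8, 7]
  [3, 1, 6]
λ(A) = 4

Enumerate directed cycles and compute their means (weight / length). Sample:
  cycle 0 → 0: weight = 9, length = 1, mean = 9/1 ≈ 9.000
  cycle 1 → 1: weight = 8, length = 1, mean = 8/1 ≈ 8.000
  cycle 2 → 2: weight = 6, length = 1, mean = 6/1 ≈ 6.000
  cycle 0 → 1 → 0: weight = 13, length = 2, mean = 13/2 ≈ 6.500
  cycle 0 → 2 → 0: weight = 11, length = 2, mean = 11/2 ≈ 5.500
  cycle 1 → 0 → 1: weight = 13, length = 2, mean = 13/2 ≈ 6.500
Minimum mean = 4.000, attained e.g. along the cycle 1 → 2 → 1 with weight 8 and length 2. So λ(A) = 8/2 = 4.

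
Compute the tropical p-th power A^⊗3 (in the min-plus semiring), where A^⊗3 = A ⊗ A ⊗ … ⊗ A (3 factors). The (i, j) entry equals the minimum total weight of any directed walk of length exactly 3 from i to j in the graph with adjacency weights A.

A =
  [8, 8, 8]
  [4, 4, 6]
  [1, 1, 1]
A^⊗3 =
  [10, 10, 10]
  [8, 8, 8]
  [3, 3, 3]

Each entry (A^⊗3)_ij equals the minimum over all length-3 walks i = v_0 → v_1 → … → v_3 = j of Σ_t A[v_t][v_{t+1}]. For example, for (i, j) = (0, 2) we minimise over 9 possible intermediate vertex sequences; the minimum is 10, attained along the walk 0 → 2 → 2 → 2.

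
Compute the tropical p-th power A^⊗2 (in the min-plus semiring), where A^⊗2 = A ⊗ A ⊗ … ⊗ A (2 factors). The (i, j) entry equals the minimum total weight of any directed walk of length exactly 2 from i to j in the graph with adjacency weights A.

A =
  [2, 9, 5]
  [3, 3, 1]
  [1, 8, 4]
A^⊗2 =
  [4, 11, 7]
  [2, 6, 4]
  [3, 10, 6]

Each entry (A^⊗2)_ij equals the minimum over all length-2 walks i = v_0 → v_1 → … → v_2 = j of Σ_t A[v_t][v_{t+1}]. For example, for (i, j) = (0, 2) we minimise over 3 possible intermediate vertex sequences; the minimum is 7, attained along the walk 0 → 0 → 2.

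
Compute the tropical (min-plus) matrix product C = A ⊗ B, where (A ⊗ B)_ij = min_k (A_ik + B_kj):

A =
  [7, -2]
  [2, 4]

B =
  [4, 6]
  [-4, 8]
A ⊗ B =
  [-6, 6]
  [0, 8]

Apply the min-plus product entry-by-entry:
  C[0][0] = min over k of (A[0][0] + B[0][0] = 7 + 4 = 11, A[0][1] + B[1][0] = -2 + -4 = -6) = -6 (attained at k = 1)
  C[0][1] = min over k of (A[0][0] + B[0][1] = 7 + 6 = 13, A[0][1] + B[1][1] = -2 + 8 = 6) = 6 (attained at k = 1)
  C[1][0] = min over k of (A[1][0] + B[0][0] = 2 + 4 = 6, A[1][1] + B[1][0] = 4 + -4 = 0) = 0 (attained at k = 1)
  C[1][1] = min over k of (A[1][0] + B[0][1] = 2 + 6 = 8, A[1][1] + B[1][1] = 4 + 8 = 12) = 8 (attained at k = 0)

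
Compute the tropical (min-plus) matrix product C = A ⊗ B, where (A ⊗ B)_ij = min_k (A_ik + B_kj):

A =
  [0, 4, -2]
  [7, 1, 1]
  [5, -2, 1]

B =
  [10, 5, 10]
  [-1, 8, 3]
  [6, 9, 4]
A ⊗ B =
  [3, 5, 2]
  [0, 9, 4]
  [-3, 6, 1]

Apply the min-plus product entry-by-entry:
  C[0][0] = min over k of (A[0][0] + B[0][0] = 0 + 10 = 10, A[0][1] + B[1][0] = 4 + -1 = 3, A[0][2] + B[2][0] = -2 + 6 = 4) = 3 (attained at k = 1)
  C[0][1] = min over k of (A[0][0] + B[0][1] = 0 + 5 = 5, A[0][1] + B[1][1] = 4 + 8 = 12, A[0][2] + B[2][1] = -2 + 9 = 7) = 5 (attained at k = 0)
  C[0][2] = min over k of (A[0][0] + B[0][2] = 0 + 10 = 10, A[0][1] + B[1][2] = 4 + 3 = 7, A[0][2] + B[2][2] = -2 + 4 = 2) = 2 (attained at k = 2)
  C[1][0] = min over k of (A[1][0] + B[0][0] = 7 + 10 = 17, A[1][1] + B[1][0] = 1 + -1 = 0, A[1][2] + B[2][0] = 1 + 6 = 7) = 0 (attained at k = 1)
  C[1][1] = min over k of (A[1][0] + B[0][1] = 7 + 5 = 12, A[1][1] + B[1][1] = 1 + 8 = 9, A[1][2] + B[2][1] = 1 + 9 = 10) = 9 (attained at k = 1)
  C[1][2] = min over k of (A[1][0] + B[0][2] = 7 + 10 = 17, A[1][1] + B[1][2] = 1 + 3 = 4, A[1][2] + B[2][2] = 1 + 4 = 5) = 4 (attained at k = 1)
  C[2][0] = min over k of (A[2][0] + B[0][0] = 5 + 10 = 15, A[2][1] + B[1][0] = -2 + -1 = -3, A[2][2] + B[2][0] = 1 + 6 = 7) = -3 (attained at k = 1)
  C[2][1] = min over k of (A[2][0] + B[0][1] = 5 + 5 = 10, A[2][1] + B[1][1] = -2 + 8 = 6, A[2][2] + B[2][1] = 1 + 9 = 10) = 6 (attained at k = 1)
  C[2][2] = min over k of (A[2][0] + B[0][2] = 5 + 10 = 15, A[2][1] + B[1][2] = -2 + 3 = 1, A[2][2] + B[2][2] = 1 + 4 = 5) = 1 (attained at k = 1)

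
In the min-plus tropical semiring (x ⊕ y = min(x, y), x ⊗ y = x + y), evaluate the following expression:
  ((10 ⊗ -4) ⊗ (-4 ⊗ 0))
((10 ⊗ -4) ⊗ (-4 ⊗ 0)) = 2

Expand innermost to outermost. Recall ⊕ takes the minimum of its arguments and ⊗ takes their sum. Working out the expression ((10 ⊗ -4) ⊗ (-4 ⊗ 0)) gives 2.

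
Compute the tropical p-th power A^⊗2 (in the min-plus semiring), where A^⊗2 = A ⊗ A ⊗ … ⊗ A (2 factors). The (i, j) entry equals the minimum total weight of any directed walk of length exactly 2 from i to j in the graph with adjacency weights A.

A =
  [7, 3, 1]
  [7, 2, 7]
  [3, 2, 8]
A^⊗2 =
  [4, 3, 8]
  [9, 4, 8]
  [9, 4, 4]

Each entry (A^⊗2)_ij equals the minimum over all length-2 walks i = v_0 → v_1 → … → v_2 = j of Σ_t A[v_t][v_{t+1}]. For example, for (i, j) = (0, 2) we minimise over 3 possible intermediate vertex sequences; the minimum is 8, attained along the walk 0 → 0 → 2.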